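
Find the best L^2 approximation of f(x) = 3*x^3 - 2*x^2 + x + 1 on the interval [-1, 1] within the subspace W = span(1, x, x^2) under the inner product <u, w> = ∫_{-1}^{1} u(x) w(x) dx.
g(x) = -2*x^2 + 14*x/5 + 1

The best approximation g ∈ W is the orthogonal projection of f onto W. Writing g = a_0 + a_1 x + a_2 x^2, the coefficients solve the normal equations G · a = b where
  G_{ij} = <φ_i, φ_j> and b_i = <f, φ_i>, with φ_0 = 1, φ_1 = x, φ_2 = x^2.
G =
  [2, 0, 2/3]
  [0, 2/3, 0]
  [2/3, 0, 2/5],
b = (2/3, 28/15, -2/15).
Solving gives a_0 = 1, a_1 = 14/5, a_2 = -2, so
  g(x) = -2*x^2 + 14*x/5 + 1.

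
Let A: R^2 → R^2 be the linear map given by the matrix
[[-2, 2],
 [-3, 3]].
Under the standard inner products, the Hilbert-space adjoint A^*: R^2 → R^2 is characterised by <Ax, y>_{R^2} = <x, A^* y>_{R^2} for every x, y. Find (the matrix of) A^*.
A^* = A^T =
[[-2, -3],
 [2, 3]]

For real matrices with standard dot products, the defining identity <Ax, y> = <x, A^* y> gives (Ax)^T y = x^T (A^*) y, i.e. x^T A^T y = x^T (A^*) y. Since this holds for all x, y, we must have A^* = A^T. Therefore
A^* =
[[-2, -3],
 [2, 3]].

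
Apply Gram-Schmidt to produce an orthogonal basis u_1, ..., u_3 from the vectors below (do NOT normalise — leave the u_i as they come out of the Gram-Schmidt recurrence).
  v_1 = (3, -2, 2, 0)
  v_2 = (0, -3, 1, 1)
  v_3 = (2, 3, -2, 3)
Orthogonal basis:
  u_1 = (3, -2, 2, 0)
  u_2 = (-24/17, -35/17, 1/17, 1)
  u_3 = (62/41, 97/123, -182/123, 473/123)

Apply the Gram-Schmidt recurrence
  u_1 = v_1
  u_i = v_i − Σ_{j<i} ((v_i · u_j) / (u_j · u_j)) · u_j.

Step by step this gives:
  u_1 = (3, -2, 2, 0)
  u_2 = (-24/17, -35/17, 1/17, 1)
  u_3 = (62/41, 97/123, -182/123, 473/123)

Orthogonality check:
  u_2 · u_1 = 0 (should be 0)
  u_3 · u_1 = 0 (should be 0)
  u_3 · u_2 = 0 (should be 0)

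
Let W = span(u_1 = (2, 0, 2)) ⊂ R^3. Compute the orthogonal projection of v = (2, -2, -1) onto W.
proj_W(v) = (1/2, 0, 1/2)

Set up U = [u_1 | ... | u_1] ∈ R^(3×1). The projector onto W = col(U) is P = U (U^T U)^(-1) U^T.
Compute U^T U =
  [8],
and U^T v = (2).
Solve U^T U · c = U^T v for the coefficients: c = (1/4). The projection is proj_W(v) = U c.
Check: (v - proj_W(v)) · u_1 = 0  (should be 0).
Result: proj_W(v) = (1/2, 0, 1/2).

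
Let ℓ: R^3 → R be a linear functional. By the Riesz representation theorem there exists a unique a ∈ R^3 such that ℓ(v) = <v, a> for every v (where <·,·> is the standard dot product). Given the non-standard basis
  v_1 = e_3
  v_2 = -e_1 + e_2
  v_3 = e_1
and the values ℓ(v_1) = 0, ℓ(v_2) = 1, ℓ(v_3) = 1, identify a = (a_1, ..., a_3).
a = (1, 2, 0)

Write a = (a_1, ..., a_3) in the standard basis. For each basis vector v_i, ℓ(v_i) = <v_i, a> is a linear equation in the a_j's. Collect the n equations into a matrix system V a = ℓ, where row i of V is v_i (expressed in the standard basis). Since V is invertible (lower-triangular with 1s on the diagonal, up to permutation), solve by back-substitution:
  V =
[[0, 0, 1],
 [-1, 1, 0],
 [1, 0, 0]]
  V a = (0, 1, 1)
Solving gives a = (1, 2, 0).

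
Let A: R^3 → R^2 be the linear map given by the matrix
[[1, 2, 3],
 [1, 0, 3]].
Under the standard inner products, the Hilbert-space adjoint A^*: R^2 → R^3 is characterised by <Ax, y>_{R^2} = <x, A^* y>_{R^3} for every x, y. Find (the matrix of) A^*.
A^* = A^T =
[[1, 1],
 [2, 0],
 [3, 3]]

For real matrices with standard dot products, the defining identity <Ax, y> = <x, A^* y> gives (Ax)^T y = x^T (A^*) y, i.e. x^T A^T y = x^T (A^*) y. Since this holds for all x, y, we must have A^* = A^T. Therefore
A^* =
[[1, 1],
 [2, 0],
 [3, 3]].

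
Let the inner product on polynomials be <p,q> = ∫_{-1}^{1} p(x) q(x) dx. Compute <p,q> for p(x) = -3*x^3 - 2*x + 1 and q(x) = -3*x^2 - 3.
<p,q> = -8

Expand the product: p(x)·q(x) = 9*x^5 + 15*x^3 - 3*x^2 + 6*x - 3.
∫_{-1}^{1} of each monomial x^k gives [2/(k+1) if k even, 0 if k odd]. Integrating term-by-term (or equivalently evaluating the antiderivative F(x) = 3*x^6/2 + 15*x^4/4 - x^3 + 3*x^2 - 3*x at the endpoints):
  F(1) − F(−1) = 17/4 − (49/4) = -8.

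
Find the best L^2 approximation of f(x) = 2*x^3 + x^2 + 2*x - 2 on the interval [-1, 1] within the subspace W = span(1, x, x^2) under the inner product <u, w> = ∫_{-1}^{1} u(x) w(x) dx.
g(x) = x^2 + 16*x/5 - 2

The best approximation g ∈ W is the orthogonal projection of f onto W. Writing g = a_0 + a_1 x + a_2 x^2, the coefficients solve the normal equations G · a = b where
  G_{ij} = <φ_i, φ_j> and b_i = <f, φ_i>, with φ_0 = 1, φ_1 = x, φ_2 = x^2.
G =
  [2, 0, 2/3]
  [0, 2/3, 0]
  [2/3, 0, 2/5],
b = (-10/3, 32/15, -14/15).
Solving gives a_0 = -2, a_1 = 16/5, a_2 = 1, so
  g(x) = x^2 + 16*x/5 - 2.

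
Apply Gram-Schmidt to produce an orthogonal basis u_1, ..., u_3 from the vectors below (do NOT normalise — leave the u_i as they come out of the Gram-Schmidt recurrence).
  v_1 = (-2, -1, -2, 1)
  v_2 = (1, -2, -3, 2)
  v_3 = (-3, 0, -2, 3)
Orthogonal basis:
  u_1 = (-2, -1, -2, 1)
  u_2 = (13/5, -6/5, -7/5, 6/5)
  u_3 = (-5/58, 67/58, 25/58, 107/58)

Apply the Gram-Schmidt recurrence
  u_1 = v_1
  u_i = v_i − Σ_{j<i} ((v_i · u_j) / (u_j · u_j)) · u_j.

Step by step this gives:
  u_1 = (-2, -1, -2, 1)
  u_2 = (13/5, -6/5, -7/5, 6/5)
  u_3 = (-5/58, 67/58, 25/58, 107/58)

Orthogonality check:
  u_2 · u_1 = 0 (should be 0)
  u_3 · u_1 = 0 (should be 0)
  u_3 · u_2 = 0 (should be 0)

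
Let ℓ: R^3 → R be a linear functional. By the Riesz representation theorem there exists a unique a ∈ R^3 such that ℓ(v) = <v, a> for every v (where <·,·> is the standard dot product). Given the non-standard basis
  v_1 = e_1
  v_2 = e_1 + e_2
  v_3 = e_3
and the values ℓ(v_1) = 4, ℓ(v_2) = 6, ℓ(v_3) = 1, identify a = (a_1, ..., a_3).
a = (4, 2, 1)

Write a = (a_1, ..., a_3) in the standard basis. For each basis vector v_i, ℓ(v_i) = <v_i, a> is a linear equation in the a_j's. Collect the n equations into a matrix system V a = ℓ, where row i of V is v_i (expressed in the standard basis). Since V is invertible (lower-triangular with 1s on the diagonal, up to permutation), solve by back-substitution:
  V =
[[1, 0, 0],
 [1, 1, 0],
 [0, 0, 1]]
  V a = (4, 6, 1)
Solving gives a = (4, 2, 1).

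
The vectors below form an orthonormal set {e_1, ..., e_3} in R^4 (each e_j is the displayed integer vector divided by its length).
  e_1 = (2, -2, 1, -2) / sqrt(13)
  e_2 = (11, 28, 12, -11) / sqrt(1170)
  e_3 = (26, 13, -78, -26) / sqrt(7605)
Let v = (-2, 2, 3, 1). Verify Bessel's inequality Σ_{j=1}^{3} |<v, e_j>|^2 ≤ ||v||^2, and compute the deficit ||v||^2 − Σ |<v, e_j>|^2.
Σ |<v, e_j>|^2 = 35/2; ||v||^2 = 18; deficit = 1/2

Write each e_j = u_j / sqrt(<u_j, u_j>) where u_j is the displayed integer vector. Then <v, e_j> = <v, u_j> / sqrt(<u_j, u_j>), so |<v, e_j>|^2 = <v, u_j>^2 / <u_j, u_j>.
Coefficients: <v, e_1> = -7/sqrt(13), <v, e_2> = 59/sqrt(1170), <v, e_3> = -286/sqrt(7605).
Square and sum: Σ |<v, e_j>|^2 = 35/2.
Compute ||v||^2 = v·v = 18.
Deficit = 18 − 35/2 = 1/2 ≥ 0, confirming Bessel's inequality. (The deficit equals ||v − Σ <v,e_j> e_j||^2, the squared distance from v to span{e_j}.)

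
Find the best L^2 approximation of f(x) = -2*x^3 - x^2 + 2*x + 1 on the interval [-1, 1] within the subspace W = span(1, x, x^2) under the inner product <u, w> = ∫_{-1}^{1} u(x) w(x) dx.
g(x) = -x^2 + 4*x/5 + 1

The best approximation g ∈ W is the orthogonal projection of f onto W. Writing g = a_0 + a_1 x + a_2 x^2, the coefficients solve the normal equations G · a = b where
  G_{ij} = <φ_i, φ_j> and b_i = <f, φ_i>, with φ_0 = 1, φ_1 = x, φ_2 = x^2.
G =
  [2, 0, 2/3]
  [0, 2/3, 0]
  [2/3, 0, 2/5],
b = (4/3, 8/15, 4/15).
Solving gives a_0 = 1, a_1 = 4/5, a_2 = -1, so
  g(x) = -x^2 + 4*x/5 + 1.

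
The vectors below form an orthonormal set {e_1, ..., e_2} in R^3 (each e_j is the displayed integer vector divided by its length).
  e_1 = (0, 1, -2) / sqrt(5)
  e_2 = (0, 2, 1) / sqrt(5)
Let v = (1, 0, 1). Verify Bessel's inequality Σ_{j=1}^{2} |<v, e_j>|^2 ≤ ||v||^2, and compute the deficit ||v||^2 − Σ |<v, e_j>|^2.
Σ |<v, e_j>|^2 = 1; ||v||^2 = 2; deficit = 1

Write each e_j = u_j / sqrt(<u_j, u_j>) where u_j is the displayed integer vector. Then <v, e_j> = <v, u_j> / sqrt(<u_j, u_j>), so |<v, e_j>|^2 = <v, u_j>^2 / <u_j, u_j>.
Coefficients: <v, e_1> = -2/sqrt(5), <v, e_2> = 1/sqrt(5).
Square and sum: Σ |<v, e_j>|^2 = 1.
Compute ||v||^2 = v·v = 2.
Deficit = 2 − 1 = 1 ≥ 0, confirming Bessel's inequality. (The deficit equals ||v − Σ <v,e_j> e_j||^2, the squared distance from v to span{e_j}.)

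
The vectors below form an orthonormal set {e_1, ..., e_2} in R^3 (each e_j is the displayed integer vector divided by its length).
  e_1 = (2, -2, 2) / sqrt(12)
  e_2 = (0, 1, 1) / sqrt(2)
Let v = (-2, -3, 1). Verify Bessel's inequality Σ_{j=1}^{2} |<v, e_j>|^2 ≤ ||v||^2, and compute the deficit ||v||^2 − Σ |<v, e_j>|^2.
Σ |<v, e_j>|^2 = 10/3; ||v||^2 = 14; deficit = 32/3

Write each e_j = u_j / sqrt(<u_j, u_j>) where u_j is the displayed integer vector. Then <v, e_j> = <v, u_j> / sqrt(<u_j, u_j>), so |<v, e_j>|^2 = <v, u_j>^2 / <u_j, u_j>.
Coefficients: <v, e_1> = 4/sqrt(12), <v, e_2> = -2/sqrt(2).
Square and sum: Σ |<v, e_j>|^2 = 10/3.
Compute ||v||^2 = v·v = 14.
Deficit = 14 − 10/3 = 32/3 ≥ 0, confirming Bessel's inequality. (The deficit equals ||v − Σ <v,e_j> e_j||^2, the squared distance from v to span{e_j}.)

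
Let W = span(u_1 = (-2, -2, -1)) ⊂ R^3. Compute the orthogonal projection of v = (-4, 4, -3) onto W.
proj_W(v) = (-2/3, -2/3, -1/3)

Set up U = [u_1 | ... | u_1] ∈ R^(3×1). The projector onto W = col(U) is P = U (U^T U)^(-1) U^T.
Compute U^T U =
  [9],
and U^T v = (3).
Solve U^T U · c = U^T v for the coefficients: c = (1/3). The projection is proj_W(v) = U c.
Check: (v - proj_W(v)) · u_1 = 0  (should be 0).
Result: proj_W(v) = (-2/3, -2/3, -1/3).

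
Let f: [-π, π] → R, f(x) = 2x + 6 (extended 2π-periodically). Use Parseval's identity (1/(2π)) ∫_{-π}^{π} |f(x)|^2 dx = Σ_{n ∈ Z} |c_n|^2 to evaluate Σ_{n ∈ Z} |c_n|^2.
Σ |c_n|^2 = 4π^2/3 + 36

Expand and integrate term by term over [-π, π]:
  ∫ (2x)^2 dx = 4·(2π^3/3); ∫ 2·2·(6)·x dx = 0 (odd integrand); ∫ 6^2 dx = 36·2π.
So (1/(2π)) ∫_{-π}^{π} (2x + 6)^2 dx = 4π^2/3 + 36 = 4π^2/3 + 36.
Parseval ⇒ Σ |c_n|^2 = 4π^2/3 + 36.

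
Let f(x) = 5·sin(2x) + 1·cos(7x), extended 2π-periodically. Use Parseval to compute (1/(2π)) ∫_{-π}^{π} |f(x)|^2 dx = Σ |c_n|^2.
Σ |c_n|^2 = 13

Expand |f|^2 and use orthogonality of {sin(nx), cos(mx)} on [-π, π]:
  ∫_{-π}^{π} sin(nx)^2 dx = π, ∫ cos(mx)^2 dx = π, and cross terms integrate to 0.
So ∫_{-π}^{π} f(x)^2 dx = 5^2 · π + 1^2 · π = (25 + 1)π.
Divide by 2π: (25 + 1)/2 = 13.
By Parseval, this equals Σ |c_n|^2.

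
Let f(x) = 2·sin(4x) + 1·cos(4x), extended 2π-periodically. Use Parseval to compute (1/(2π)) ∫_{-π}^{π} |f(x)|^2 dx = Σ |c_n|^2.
Σ |c_n|^2 = 5/2

Expand |f|^2 and use orthogonality of {sin(nx), cos(mx)} on [-π, π]:
  ∫_{-π}^{π} sin(nx)^2 dx = π, ∫ cos(mx)^2 dx = π, and cross terms integrate to 0.
So ∫_{-π}^{π} f(x)^2 dx = 2^2 · π + 1^2 · π = (4 + 1)π.
Divide by 2π: (4 + 1)/2 = 5/2.
By Parseval, this equals Σ |c_n|^2.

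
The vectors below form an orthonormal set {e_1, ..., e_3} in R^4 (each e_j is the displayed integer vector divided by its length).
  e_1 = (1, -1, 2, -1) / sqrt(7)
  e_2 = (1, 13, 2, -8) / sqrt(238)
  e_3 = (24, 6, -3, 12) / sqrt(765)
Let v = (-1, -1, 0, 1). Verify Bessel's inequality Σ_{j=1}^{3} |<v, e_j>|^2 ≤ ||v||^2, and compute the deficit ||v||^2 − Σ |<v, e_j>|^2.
Σ |<v, e_j>|^2 = 13/5; ||v||^2 = 3; deficit = 2/5

Write each e_j = u_j / sqrt(<u_j, u_j>) where u_j is the displayed integer vector. Then <v, e_j> = <v, u_j> / sqrt(<u_j, u_j>), so |<v, e_j>|^2 = <v, u_j>^2 / <u_j, u_j>.
Coefficients: <v, e_1> = -1/sqrt(7), <v, e_2> = -22/sqrt(238), <v, e_3> = -18/sqrt(765).
Square and sum: Σ |<v, e_j>|^2 = 13/5.
Compute ||v||^2 = v·v = 3.
Deficit = 3 − 13/5 = 2/5 ≥ 0, confirming Bessel's inequality. (The deficit equals ||v − Σ <v,e_j> e_j||^2, the squared distance from v to span{e_j}.)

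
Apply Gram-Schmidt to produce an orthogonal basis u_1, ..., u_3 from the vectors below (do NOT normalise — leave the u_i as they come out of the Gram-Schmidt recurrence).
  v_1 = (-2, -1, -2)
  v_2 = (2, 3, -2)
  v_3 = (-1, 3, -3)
Orthogonal basis:
  u_1 = (-2, -1, -2)
  u_2 = (4/3, 8/3, -8/3)
  u_3 = (-10/9, 10/9, 5/9)

Apply the Gram-Schmidt recurrence
  u_1 = v_1
  u_i = v_i − Σ_{j<i} ((v_i · u_j) / (u_j · u_j)) · u_j.

Step by step this gives:
  u_1 = (-2, -1, -2)
  u_2 = (4/3, 8/3, -8/3)
  u_3 = (-10/9, 10/9, 5/9)

Orthogonality check:
  u_2 · u_1 = 0 (should be 0)
  u_3 · u_1 = 0 (should be 0)
  u_3 · u_2 = 0 (should be 0)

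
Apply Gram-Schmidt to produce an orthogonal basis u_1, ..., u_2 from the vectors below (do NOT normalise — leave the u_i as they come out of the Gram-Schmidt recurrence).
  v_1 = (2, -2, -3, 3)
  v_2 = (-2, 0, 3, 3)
Orthogonal basis:
  u_1 = (2, -2, -3, 3)
  u_2 = (-22/13, -4/13, 33/13, 45/13)

Apply the Gram-Schmidt recurrence
  u_1 = v_1
  u_i = v_i − Σ_{j<i} ((v_i · u_j) / (u_j · u_j)) · u_j.

Step by step this gives:
  u_1 = (2, -2, -3, 3)
  u_2 = (-22/13, -4/13, 33/13, 45/13)

Orthogonality check:
  u_2 · u_1 = 0 (should be 0)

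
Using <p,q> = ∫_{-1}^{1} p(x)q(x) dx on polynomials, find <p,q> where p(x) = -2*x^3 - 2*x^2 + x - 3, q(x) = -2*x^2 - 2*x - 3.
<p,q> = 418/15

Expand the product: p(x)·q(x) = 4*x^5 + 8*x^4 + 8*x^3 + 10*x^2 + 3*x + 9.
∫_{-1}^{1} of each monomial x^k gives [2/(k+1) if k even, 0 if k odd]. Integrating term-by-term (or equivalently evaluating the antiderivative F(x) = 2*x^6/3 + 8*x^5/5 + 2*x^4 + 10*x^3/3 + 3*x^2/2 + 9*x at the endpoints):
  F(1) − F(−1) = 181/10 − (-293/30) = 418/15.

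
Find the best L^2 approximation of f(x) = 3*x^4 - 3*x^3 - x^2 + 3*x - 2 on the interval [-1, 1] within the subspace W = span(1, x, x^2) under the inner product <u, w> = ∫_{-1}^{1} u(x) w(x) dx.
g(x) = 11*x^2/7 + 6*x/5 - 79/35

The best approximation g ∈ W is the orthogonal projection of f onto W. Writing g = a_0 + a_1 x + a_2 x^2, the coefficients solve the normal equations G · a = b where
  G_{ij} = <φ_i, φ_j> and b_i = <f, φ_i>, with φ_0 = 1, φ_1 = x, φ_2 = x^2.
G =
  [2, 0, 2/3]
  [0, 2/3, 0]
  [2/3, 0, 2/5],
b = (-52/15, 4/5, -92/105).
Solving gives a_0 = -79/35, a_1 = 6/5, a_2 = 11/7, so
  g(x) = 11*x^2/7 + 6*x/5 - 79/35.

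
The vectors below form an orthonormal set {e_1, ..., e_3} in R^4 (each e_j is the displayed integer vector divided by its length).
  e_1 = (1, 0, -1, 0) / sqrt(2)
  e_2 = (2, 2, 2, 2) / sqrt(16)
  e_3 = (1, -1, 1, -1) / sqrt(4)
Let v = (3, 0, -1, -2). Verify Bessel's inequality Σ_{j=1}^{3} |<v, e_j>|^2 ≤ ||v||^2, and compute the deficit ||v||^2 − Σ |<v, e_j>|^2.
Σ |<v, e_j>|^2 = 12; ||v||^2 = 14; deficit = 2

Write each e_j = u_j / sqrt(<u_j, u_j>) where u_j is the displayed integer vector. Then <v, e_j> = <v, u_j> / sqrt(<u_j, u_j>), so |<v, e_j>|^2 = <v, u_j>^2 / <u_j, u_j>.
Coefficients: <v, e_1> = 4/sqrt(2), <v, e_2> = 0/sqrt(16), <v, e_3> = 4/sqrt(4).
Square and sum: Σ |<v, e_j>|^2 = 12.
Compute ||v||^2 = v·v = 14.
Deficit = 14 − 12 = 2 ≥ 0, confirming Bessel's inequality. (The deficit equals ||v − Σ <v,e_j> e_j||^2, the squared distance from v to span{e_j}.)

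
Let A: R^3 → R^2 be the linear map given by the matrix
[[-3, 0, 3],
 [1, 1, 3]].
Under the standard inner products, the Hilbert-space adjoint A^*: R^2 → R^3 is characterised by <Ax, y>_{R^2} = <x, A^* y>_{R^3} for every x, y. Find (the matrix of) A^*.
A^* = A^T =
[[-3, 1],
 [0, 1],
 [3, 3]]

For real matrices with standard dot products, the defining identity <Ax, y> = <x, A^* y> gives (Ax)^T y = x^T (A^*) y, i.e. x^T A^T y = x^T (A^*) y. Since this holds for all x, y, we must have A^* = A^T. Therefore
A^* =
[[-3, 1],
 [0, 1],
 [3, 3]].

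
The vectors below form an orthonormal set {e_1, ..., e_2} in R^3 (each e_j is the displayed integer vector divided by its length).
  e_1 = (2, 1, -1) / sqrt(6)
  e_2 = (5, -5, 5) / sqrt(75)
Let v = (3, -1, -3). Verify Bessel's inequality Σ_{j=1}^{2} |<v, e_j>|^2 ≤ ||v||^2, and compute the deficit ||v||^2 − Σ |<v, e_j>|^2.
Σ |<v, e_j>|^2 = 11; ||v||^2 = 19; deficit = 8

Write each e_j = u_j / sqrt(<u_j, u_j>) where u_j is the displayed integer vector. Then <v, e_j> = <v, u_j> / sqrt(<u_j, u_j>), so |<v, e_j>|^2 = <v, u_j>^2 / <u_j, u_j>.
Coefficients: <v, e_1> = 8/sqrt(6), <v, e_2> = 5/sqrt(75).
Square and sum: Σ |<v, e_j>|^2 = 11.
Compute ||v||^2 = v·v = 19.
Deficit = 19 − 11 = 8 ≥ 0, confirming Bessel's inequality. (The deficit equals ||v − Σ <v,e_j> e_j||^2, the squared distance from v to span{e_j}.)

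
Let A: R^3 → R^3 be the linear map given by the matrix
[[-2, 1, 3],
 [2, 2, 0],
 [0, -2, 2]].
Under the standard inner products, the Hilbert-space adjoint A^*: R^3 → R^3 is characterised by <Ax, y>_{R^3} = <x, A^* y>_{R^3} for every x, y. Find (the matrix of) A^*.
A^* = A^T =
[[-2, 2, 0],
 [1, 2, -2],
 [3, 0, 2]]

For real matrices with standard dot products, the defining identity <Ax, y> = <x, A^* y> gives (Ax)^T y = x^T (A^*) y, i.e. x^T A^T y = x^T (A^*) y. Since this holds for all x, y, we must have A^* = A^T. Therefore
A^* =
[[-2, 2, 0],
 [1, 2, -2],
 [3, 0, 2]].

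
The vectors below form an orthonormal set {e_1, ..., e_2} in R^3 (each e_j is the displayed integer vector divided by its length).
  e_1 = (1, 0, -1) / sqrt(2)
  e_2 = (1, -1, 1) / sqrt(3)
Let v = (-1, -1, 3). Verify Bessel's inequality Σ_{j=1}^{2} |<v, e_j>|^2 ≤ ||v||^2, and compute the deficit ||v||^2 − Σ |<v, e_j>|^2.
Σ |<v, e_j>|^2 = 11; ||v||^2 = 11; deficit = 0

Write each e_j = u_j / sqrt(<u_j, u_j>) where u_j is the displayed integer vector. Then <v, e_j> = <v, u_j> / sqrt(<u_j, u_j>), so |<v, e_j>|^2 = <v, u_j>^2 / <u_j, u_j>.
Coefficients: <v, e_1> = -4/sqrt(2), <v, e_2> = 3/sqrt(3).
Square and sum: Σ |<v, e_j>|^2 = 11.
Compute ||v||^2 = v·v = 11.
Deficit = 11 − 11 = 0 ≥ 0, confirming Bessel's inequality. (The deficit equals ||v − Σ <v,e_j> e_j||^2, the squared distance from v to span{e_j}.)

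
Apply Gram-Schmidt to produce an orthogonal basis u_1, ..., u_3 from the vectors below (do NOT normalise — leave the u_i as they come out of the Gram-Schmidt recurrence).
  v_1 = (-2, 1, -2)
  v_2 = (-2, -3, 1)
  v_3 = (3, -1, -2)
Orthogonal basis:
  u_1 = (-2, 1, -2)
  u_2 = (-20/9, -26/9, 7/9)
  u_3 = (37/25, -222/125, -296/125)

Apply the Gram-Schmidt recurrence
  u_1 = v_1
  u_i = v_i − Σ_{j<i} ((v_i · u_j) / (u_j · u_j)) · u_j.

Step by step this gives:
  u_1 = (-2, 1, -2)
  u_2 = (-20/9, -26/9, 7/9)
  u_3 = (37/25, -222/125, -296/125)

Orthogonality check:
  u_2 · u_1 = 0 (should be 0)
  u_3 · u_1 = 0 (should be 0)
  u_3 · u_2 = 0 (should be 0)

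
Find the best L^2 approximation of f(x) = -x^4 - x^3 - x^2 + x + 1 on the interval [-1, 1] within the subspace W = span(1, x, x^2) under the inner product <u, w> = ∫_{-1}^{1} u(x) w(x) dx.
g(x) = -13*x^2/7 + 2*x/5 + 38/35

The best approximation g ∈ W is the orthogonal projection of f onto W. Writing g = a_0 + a_1 x + a_2 x^2, the coefficients solve the normal equations G · a = b where
  G_{ij} = <φ_i, φ_j> and b_i = <f, φ_i>, with φ_0 = 1, φ_1 = x, φ_2 = x^2.
G =
  [2, 0, 2/3]
  [0, 2/3, 0]
  [2/3, 0, 2/5],
b = (14/15, 4/15, -2/105).
Solving gives a_0 = 38/35, a_1 = 2/5, a_2 = -13/7, so
  g(x) = -13*x^2/7 + 2*x/5 + 38/35.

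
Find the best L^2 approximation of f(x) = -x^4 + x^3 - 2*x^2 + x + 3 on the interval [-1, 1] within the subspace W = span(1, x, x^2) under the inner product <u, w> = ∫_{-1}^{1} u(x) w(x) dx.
g(x) = -20*x^2/7 + 8*x/5 + 108/35

The best approximation g ∈ W is the orthogonal projection of f onto W. Writing g = a_0 + a_1 x + a_2 x^2, the coefficients solve the normal equations G · a = b where
  G_{ij} = <φ_i, φ_j> and b_i = <f, φ_i>, with φ_0 = 1, φ_1 = x, φ_2 = x^2.
G =
  [2, 0, 2/3]
  [0, 2/3, 0]
  [2/3, 0, 2/5],
b = (64/15, 16/15, 32/35).
Solving gives a_0 = 108/35, a_1 = 8/5, a_2 = -20/7, so
  g(x) = -20*x^2/7 + 8*x/5 + 108/35.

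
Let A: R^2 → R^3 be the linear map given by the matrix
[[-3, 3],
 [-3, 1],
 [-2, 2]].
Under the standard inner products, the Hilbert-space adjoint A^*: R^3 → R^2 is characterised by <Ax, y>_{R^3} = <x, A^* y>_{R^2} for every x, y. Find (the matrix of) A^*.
A^* = A^T =
[[-3, -3, -2],
 [3, 1, 2]]

For real matrices with standard dot products, the defining identity <Ax, y> = <x, A^* y> gives (Ax)^T y = x^T (A^*) y, i.e. x^T A^T y = x^T (A^*) y. Since this holds for all x, y, we must have A^* = A^T. Therefore
A^* =
[[-3, -3, -2],
 [3, 1, 2]].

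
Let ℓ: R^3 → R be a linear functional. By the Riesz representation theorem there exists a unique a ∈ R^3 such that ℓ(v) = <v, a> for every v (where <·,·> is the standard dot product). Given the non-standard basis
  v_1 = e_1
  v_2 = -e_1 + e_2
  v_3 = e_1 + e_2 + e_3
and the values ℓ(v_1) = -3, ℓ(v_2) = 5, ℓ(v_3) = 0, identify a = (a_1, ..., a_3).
a = (-3, 2, 1)

Write a = (a_1, ..., a_3) in the standard basis. For each basis vector v_i, ℓ(v_i) = <v_i, a> is a linear equation in the a_j's. Collect the n equations into a matrix system V a = ℓ, where row i of V is v_i (expressed in the standard basis). Since V is invertible (lower-triangular with 1s on the diagonal, up to permutation), solve by back-substitution:
  V =
[[1, 0, 0],
 [-1, 1, 0],
 [1, 1, 1]]
  V a = (-3, 5, 0)
Solving gives a = (-3, 2, 1).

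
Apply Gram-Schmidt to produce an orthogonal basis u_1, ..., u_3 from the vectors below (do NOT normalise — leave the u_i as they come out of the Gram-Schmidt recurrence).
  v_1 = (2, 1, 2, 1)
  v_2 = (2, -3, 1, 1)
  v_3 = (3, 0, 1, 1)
Orthogonal basis:
  u_1 = (2, 1, 2, 1)
  u_2 = (6/5, -17/5, 1/5, 3/5)
  u_3 = (54/67, 29/134, -58/67, -13/134)

Apply the Gram-Schmidt recurrence
  u_1 = v_1
  u_i = v_i − Σ_{j<i} ((v_i · u_j) / (u_j · u_j)) · u_j.

Step by step this gives:
  u_1 = (2, 1, 2, 1)
  u_2 = (6/5, -17/5, 1/5, 3/5)
  u_3 = (54/67, 29/134, -58/67, -13/134)

Orthogonality check:
  u_2 · u_1 = 0 (should be 0)
  u_3 · u_1 = 0 (should be 0)
  u_3 · u_2 = 0 (should be 0)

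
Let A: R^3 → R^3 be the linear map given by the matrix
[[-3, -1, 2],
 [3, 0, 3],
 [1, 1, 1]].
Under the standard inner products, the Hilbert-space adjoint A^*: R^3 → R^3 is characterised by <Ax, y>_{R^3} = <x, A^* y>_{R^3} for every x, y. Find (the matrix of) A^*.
A^* = A^T =
[[-3, 3, 1],
 [-1, 0, 1],
 [2, 3, 1]]

For real matrices with standard dot products, the defining identity <Ax, y> = <x, A^* y> gives (Ax)^T y = x^T (A^*) y, i.e. x^T A^T y = x^T (A^*) y. Since this holds for all x, y, we must have A^* = A^T. Therefore
A^* =
[[-3, 3, 1],
 [-1, 0, 1],
 [2, 3, 1]].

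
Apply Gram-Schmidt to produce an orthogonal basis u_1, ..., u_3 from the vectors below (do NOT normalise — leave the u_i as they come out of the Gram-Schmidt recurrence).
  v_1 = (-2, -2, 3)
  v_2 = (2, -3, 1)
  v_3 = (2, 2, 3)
Orthogonal basis:
  u_1 = (-2, -2, 3)
  u_2 = (44/17, -41/17, 2/17)
  u_3 = (140/71, 160/71, 200/71)

Apply the Gram-Schmidt recurrence
  u_1 = v_1
  u_i = v_i − Σ_{j<i} ((v_i · u_j) / (u_j · u_j)) · u_j.

Step by step this gives:
  u_1 = (-2, -2, 3)
  u_2 = (44/17, -41/17, 2/17)
  u_3 = (140/71, 160/71, 200/71)

Orthogonality check:
  u_2 · u_1 = 0 (should be 0)
  u_3 · u_1 = 0 (should be 0)
  u_3 · u_2 = 0 (should be 0)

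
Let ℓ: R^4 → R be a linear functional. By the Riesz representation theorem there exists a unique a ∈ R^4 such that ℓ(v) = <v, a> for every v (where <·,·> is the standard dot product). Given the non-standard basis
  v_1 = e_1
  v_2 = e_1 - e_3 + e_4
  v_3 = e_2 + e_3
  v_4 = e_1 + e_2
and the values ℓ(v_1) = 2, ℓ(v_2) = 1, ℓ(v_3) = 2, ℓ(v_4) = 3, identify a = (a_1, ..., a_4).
a = (2, 1, 1, 0)

Write a = (a_1, ..., a_4) in the standard basis. For each basis vector v_i, ℓ(v_i) = <v_i, a> is a linear equation in the a_j's. Collect the n equations into a matrix system V a = ℓ, where row i of V is v_i (expressed in the standard basis). Since V is invertible (lower-triangular with 1s on the diagonal, up to permutation), solve by back-substitution:
  V =
[[1, 0, 0, 0],
 [1, 0, -1, 1],
 [0, 1, 1, 0],
 [1, 1, 0, 0]]
  V a = (2, 1, 2, 3)
Solving gives a = (2, 1, 1, 0).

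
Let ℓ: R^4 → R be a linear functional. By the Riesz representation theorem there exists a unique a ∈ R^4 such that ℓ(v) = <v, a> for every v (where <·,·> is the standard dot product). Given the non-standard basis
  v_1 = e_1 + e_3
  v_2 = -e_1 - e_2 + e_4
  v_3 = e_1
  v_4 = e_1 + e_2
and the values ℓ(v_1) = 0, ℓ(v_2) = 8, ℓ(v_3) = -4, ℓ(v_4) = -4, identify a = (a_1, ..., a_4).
a = (-4, 0, 4, 4)

Write a = (a_1, ..., a_4) in the standard basis. For each basis vector v_i, ℓ(v_i) = <v_i, a> is a linear equation in the a_j's. Collect the n equations into a matrix system V a = ℓ, where row i of V is v_i (expressed in the standard basis). Since V is invertible (lower-triangular with 1s on the diagonal, up to permutation), solve by back-substitution:
  V =
[[1, 0, 1, 0],
 [-1, -1, 0, 1],
 [1, 0, 0, 0],
 [1, 1, 0, 0]]
  V a = (0, 8, -4, -4)
Solving gives a = (-4, 0, 4, 4).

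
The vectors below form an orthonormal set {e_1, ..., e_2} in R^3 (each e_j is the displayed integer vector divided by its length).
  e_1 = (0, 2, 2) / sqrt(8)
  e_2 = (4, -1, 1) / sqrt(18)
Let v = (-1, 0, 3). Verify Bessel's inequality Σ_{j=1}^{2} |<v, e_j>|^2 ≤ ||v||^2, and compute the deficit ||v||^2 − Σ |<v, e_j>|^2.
Σ |<v, e_j>|^2 = 41/9; ||v||^2 = 10; deficit = 49/9

Write each e_j = u_j / sqrt(<u_j, u_j>) where u_j is the displayed integer vector. Then <v, e_j> = <v, u_j> / sqrt(<u_j, u_j>), so |<v, e_j>|^2 = <v, u_j>^2 / <u_j, u_j>.
Coefficients: <v, e_1> = 6/sqrt(8), <v, e_2> = -1/sqrt(18).
Square and sum: Σ |<v, e_j>|^2 = 41/9.
Compute ||v||^2 = v·v = 10.
Deficit = 10 − 41/9 = 49/9 ≥ 0, confirming Bessel's inequality. (The deficit equals ||v − Σ <v,e_j> e_j||^2, the squared distance from v to span{e_j}.)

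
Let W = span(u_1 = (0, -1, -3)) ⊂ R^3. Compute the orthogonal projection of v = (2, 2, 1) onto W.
proj_W(v) = (0, 1/2, 3/2)

Set up U = [u_1 | ... | u_1] ∈ R^(3×1). The projector onto W = col(U) is P = U (U^T U)^(-1) U^T.
Compute U^T U =
  [10],
and U^T v = (-5).
Solve U^T U · c = U^T v for the coefficients: c = (-1/2). The projection is proj_W(v) = U c.
Check: (v - proj_W(v)) · u_1 = 0  (should be 0).
Result: proj_W(v) = (0, 1/2, 3/2).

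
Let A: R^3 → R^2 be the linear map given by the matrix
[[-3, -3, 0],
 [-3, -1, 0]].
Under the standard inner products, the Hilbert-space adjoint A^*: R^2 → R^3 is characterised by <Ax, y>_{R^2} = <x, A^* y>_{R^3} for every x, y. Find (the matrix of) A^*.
A^* = A^T =
[[-3, -3],
 [-3, -1],
 [0, 0]]

For real matrices with standard dot products, the defining identity <Ax, y> = <x, A^* y> gives (Ax)^T y = x^T (A^*) y, i.e. x^T A^T y = x^T (A^*) y. Since this holds for all x, y, we must have A^* = A^T. Therefore
A^* =
[[-3, -3],
 [-3, -1],
 [0, 0]].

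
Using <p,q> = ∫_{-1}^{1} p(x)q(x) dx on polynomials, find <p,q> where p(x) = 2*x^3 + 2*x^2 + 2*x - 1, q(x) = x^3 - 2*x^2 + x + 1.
<p,q> = 18/7

Expand the product: p(x)·q(x) = 2*x^6 - 2*x^5 - x^3 + 6*x^2 + x - 1.
∫_{-1}^{1} of each monomial x^k gives [2/(k+1) if k even, 0 if k odd]. Integrating term-by-term (or equivalently evaluating the antiderivative F(x) = 2*x^7/7 - x^6/3 - x^4/4 + 2*x^3 + x^2/2 - x at the endpoints):
  F(1) − F(−1) = 101/84 − (-115/84) = 18/7.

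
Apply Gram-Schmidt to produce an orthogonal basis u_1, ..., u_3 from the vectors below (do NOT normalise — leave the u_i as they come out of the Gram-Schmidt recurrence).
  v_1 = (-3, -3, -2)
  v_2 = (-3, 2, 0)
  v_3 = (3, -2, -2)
Orthogonal basis:
  u_1 = (-3, -3, -2)
  u_2 = (-57/22, 53/22, 3/11)
  u_3 = (120/277, 180/277, -450/277)

Apply the Gram-Schmidt recurrence
  u_1 = v_1
  u_i = v_i − Σ_{j<i} ((v_i · u_j) / (u_j · u_j)) · u_j.

Step by step this gives:
  u_1 = (-3, -3, -2)
  u_2 = (-57/22, 53/22, 3/11)
  u_3 = (120/277, 180/277, -450/277)

Orthogonality check:
  u_2 · u_1 = 0 (should be 0)
  u_3 · u_1 = 0 (should be 0)
  u_3 · u_2 = 0 (should be 0)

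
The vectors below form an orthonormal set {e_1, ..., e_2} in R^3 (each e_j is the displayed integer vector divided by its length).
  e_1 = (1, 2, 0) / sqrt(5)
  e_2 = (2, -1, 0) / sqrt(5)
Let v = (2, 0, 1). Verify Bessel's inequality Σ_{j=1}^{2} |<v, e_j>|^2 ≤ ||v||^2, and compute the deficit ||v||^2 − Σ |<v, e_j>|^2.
Σ |<v, e_j>|^2 = 4; ||v||^2 = 5; deficit = 1

Write each e_j = u_j / sqrt(<u_j, u_j>) where u_j is the displayed integer vector. Then <v, e_j> = <v, u_j> / sqrt(<u_j, u_j>), so |<v, e_j>|^2 = <v, u_j>^2 / <u_j, u_j>.
Coefficients: <v, e_1> = 2/sqrt(5), <v, e_2> = 4/sqrt(5).
Square and sum: Σ |<v, e_j>|^2 = 4.
Compute ||v||^2 = v·v = 5.
Deficit = 5 − 4 = 1 ≥ 0, confirming Bessel's inequality. (The deficit equals ||v − Σ <v,e_j> e_j||^2, the squared distance from v to span{e_j}.)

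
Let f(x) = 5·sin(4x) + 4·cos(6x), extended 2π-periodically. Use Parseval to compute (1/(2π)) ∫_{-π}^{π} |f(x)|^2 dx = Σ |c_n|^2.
Σ |c_n|^2 = 41/2

Expand |f|^2 and use orthogonality of {sin(nx), cos(mx)} on [-π, π]:
  ∫_{-π}^{π} sin(nx)^2 dx = π, ∫ cos(mx)^2 dx = π, and cross terms integrate to 0.
So ∫_{-π}^{π} f(x)^2 dx = 5^2 · π + 4^2 · π = (25 + 16)π.
Divide by 2π: (25 + 16)/2 = 41/2.
By Parseval, this equals Σ |c_n|^2.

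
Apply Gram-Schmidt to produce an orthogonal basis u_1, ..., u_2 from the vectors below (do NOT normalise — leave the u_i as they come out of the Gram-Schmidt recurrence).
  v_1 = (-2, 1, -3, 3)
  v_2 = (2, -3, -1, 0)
Orthogonal basis:
  u_1 = (-2, 1, -3, 3)
  u_2 = (38/23, -65/23, -35/23, 12/23)

Apply the Gram-Schmidt recurrence
  u_1 = v_1
  u_i = v_i − Σ_{j<i} ((v_i · u_j) / (u_j · u_j)) · u_j.

Step by step this gives:
  u_1 = (-2, 1, -3, 3)
  u_2 = (38/23, -65/23, -35/23, 12/23)

Orthogonality check:
  u_2 · u_1 = 0 (should be 0)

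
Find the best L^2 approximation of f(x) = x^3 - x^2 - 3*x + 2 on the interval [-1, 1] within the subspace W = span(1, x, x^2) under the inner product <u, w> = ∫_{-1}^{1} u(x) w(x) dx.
g(x) = -x^2 - 12*x/5 + 2

The best approximation g ∈ W is the orthogonal projection of f onto W. Writing g = a_0 + a_1 x + a_2 x^2, the coefficients solve the normal equations G · a = b where
  G_{ij} = <φ_i, φ_j> and b_i = <f, φ_i>, with φ_0 = 1, φ_1 = x, φ_2 = x^2.
G =
  [2, 0, 2/3]
  [0, 2/3, 0]
  [2/3, 0, 2/5],
b = (10/3, -8/5, 14/15).
Solving gives a_0 = 2, a_1 = -12/5, a_2 = -1, so
  g(x) = -x^2 - 12*x/5 + 2.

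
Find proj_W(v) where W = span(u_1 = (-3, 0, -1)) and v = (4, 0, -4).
proj_W(v) = (12/5, 0, 4/5)

Set up U = [u_1 | ... | u_1] ∈ R^(3×1). The projector onto W = col(U) is P = U (U^T U)^(-1) U^T.
Compute U^T U =
  [10],
and U^T v = (-8).
Solve U^T U · c = U^T v for the coefficients: c = (-4/5). The projection is proj_W(v) = U c.
Check: (v - proj_W(v)) · u_1 = 0  (should be 0).
Result: proj_W(v) = (12/5, 0, 4/5).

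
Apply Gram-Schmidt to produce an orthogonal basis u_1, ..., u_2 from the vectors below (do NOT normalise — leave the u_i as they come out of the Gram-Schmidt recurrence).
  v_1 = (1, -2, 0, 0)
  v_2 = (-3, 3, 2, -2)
Orthogonal basis:
  u_1 = (1, -2, 0, 0)
  u_2 = (-6/5, -3/5, 2, -2)

Apply the Gram-Schmidt recurrence
  u_1 = v_1
  u_i = v_i − Σ_{j<i} ((v_i · u_j) / (u_j · u_j)) · u_j.

Step by step this gives:
  u_1 = (1, -2, 0, 0)
  u_2 = (-6/5, -3/5, 2, -2)

Orthogonality check:
  u_2 · u_1 = 0 (should be 0)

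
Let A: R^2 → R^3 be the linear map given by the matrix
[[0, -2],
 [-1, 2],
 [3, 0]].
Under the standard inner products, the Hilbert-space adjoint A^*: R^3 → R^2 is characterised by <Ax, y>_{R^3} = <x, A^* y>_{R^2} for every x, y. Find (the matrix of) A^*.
A^* = A^T =
[[0, -1, 3],
 [-2, 2, 0]]

For real matrices with standard dot products, the defining identity <Ax, y> = <x, A^* y> gives (Ax)^T y = x^T (A^*) y, i.e. x^T A^T y = x^T (A^*) y. Since this holds for all x, y, we must have A^* = A^T. Therefore
A^* =
[[0, -1, 3],
 [-2, 2, 0]].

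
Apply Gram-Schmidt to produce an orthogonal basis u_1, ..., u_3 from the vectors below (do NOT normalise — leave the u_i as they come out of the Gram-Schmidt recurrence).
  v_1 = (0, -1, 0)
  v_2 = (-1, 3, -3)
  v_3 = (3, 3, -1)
Orthogonal basis:
  u_1 = (0, -1, 0)
  u_2 = (-1, 0, -3)
  u_3 = (3, 0, -1)

Apply the Gram-Schmidt recurrence
  u_1 = v_1
  u_i = v_i − Σ_{j<i} ((v_i · u_j) / (u_j · u_j)) · u_j.

Step by step this gives:
  u_1 = (0, -1, 0)
  u_2 = (-1, 0, -3)
  u_3 = (3, 0, -1)

Orthogonality check:
  u_2 · u_1 = 0 (should be 0)
  u_3 · u_1 = 0 (should be 0)
  u_3 · u_2 = 0 (should be 0)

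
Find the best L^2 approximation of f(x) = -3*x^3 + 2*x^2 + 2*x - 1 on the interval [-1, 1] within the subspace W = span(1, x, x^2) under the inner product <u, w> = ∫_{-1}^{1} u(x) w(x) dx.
g(x) = 2*x^2 + x/5 - 1

The best approximation g ∈ W is the orthogonal projection of f onto W. Writing g = a_0 + a_1 x + a_2 x^2, the coefficients solve the normal equations G · a = b where
  G_{ij} = <φ_i, φ_j> and b_i = <f, φ_i>, with φ_0 = 1, φ_1 = x, φ_2 = x^2.
G =
  [2, 0, 2/3]
  [0, 2/3, 0]
  [2/3, 0, 2/5],
b = (-2/3, 2/15, 2/15).
Solving gives a_0 = -1, a_1 = 1/5, a_2 = 2, so
  g(x) = 2*x^2 + x/5 - 1.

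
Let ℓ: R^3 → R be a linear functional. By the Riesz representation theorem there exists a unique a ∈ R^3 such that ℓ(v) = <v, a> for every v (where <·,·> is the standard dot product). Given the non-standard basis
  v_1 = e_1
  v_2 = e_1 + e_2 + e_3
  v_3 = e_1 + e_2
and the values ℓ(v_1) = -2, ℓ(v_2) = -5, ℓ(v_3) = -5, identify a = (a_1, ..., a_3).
a = (-2, -3, 0)

Write a = (a_1, ..., a_3) in the standard basis. For each basis vector v_i, ℓ(v_i) = <v_i, a> is a linear equation in the a_j's. Collect the n equations into a matrix system V a = ℓ, where row i of V is v_i (expressed in the standard basis). Since V is invertible (lower-triangular with 1s on the diagonal, up to permutation), solve by back-substitution:
  V =
[[1, 0, 0],
 [1, 1, 1],
 [1, 1, 0]]
  V a = (-2, -5, -5)
Solving gives a = (-2, -3, 0).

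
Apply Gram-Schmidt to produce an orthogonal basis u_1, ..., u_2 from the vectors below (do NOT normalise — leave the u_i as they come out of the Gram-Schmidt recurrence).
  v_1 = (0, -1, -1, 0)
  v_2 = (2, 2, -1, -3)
Orthogonal basis:
  u_1 = (0, -1, -1, 0)
  u_2 = (2, 3/2, -3/2, -3)

Apply the Gram-Schmidt recurrence
  u_1 = v_1
  u_i = v_i − Σ_{j<i} ((v_i · u_j) / (u_j · u_j)) · u_j.

Step by step this gives:
  u_1 = (0, -1, -1, 0)
  u_2 = (2, 3/2, -3/2, -3)

Orthogonality check:
  u_2 · u_1 = 0 (should be 0)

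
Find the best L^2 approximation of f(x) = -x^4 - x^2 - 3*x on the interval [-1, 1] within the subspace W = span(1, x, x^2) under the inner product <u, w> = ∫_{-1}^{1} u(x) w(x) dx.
g(x) = -13*x^2/7 - 3*x + 3/35

The best approximation g ∈ W is the orthogonal projection of f onto W. Writing g = a_0 + a_1 x + a_2 x^2, the coefficients solve the normal equations G · a = b where
  G_{ij} = <φ_i, φ_j> and b_i = <f, φ_i>, with φ_0 = 1, φ_1 = x, φ_2 = x^2.
G =
  [2, 0, 2/3]
  [0, 2/3, 0]
  [2/3, 0, 2/5],
b = (-16/15, -2, -24/35).
Solving gives a_0 = 3/35, a_1 = -3, a_2 = -13/7, so
  g(x) = -13*x^2/7 - 3*x + 3/35.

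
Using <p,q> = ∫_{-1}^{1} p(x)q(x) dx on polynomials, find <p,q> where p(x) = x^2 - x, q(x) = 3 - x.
<p,q> = 8/3

Expand the product: p(x)·q(x) = -x^3 + 4*x^2 - 3*x.
∫_{-1}^{1} of each monomial x^k gives [2/(k+1) if k even, 0 if k odd]. Integrating term-by-term (or equivalently evaluating the antiderivative F(x) = -x^4/4 + 4*x^3/3 - 3*x^2/2 at the endpoints):
  F(1) − F(−1) = -5/12 − (-37/12) = 8/3.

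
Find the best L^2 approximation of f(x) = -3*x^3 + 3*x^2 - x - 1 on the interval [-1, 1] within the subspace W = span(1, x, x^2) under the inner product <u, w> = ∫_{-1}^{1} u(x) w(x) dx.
g(x) = 3*x^2 - 14*x/5 - 1

The best approximation g ∈ W is the orthogonal projection of f onto W. Writing g = a_0 + a_1 x + a_2 x^2, the coefficients solve the normal equations G · a = b where
  G_{ij} = <φ_i, φ_j> and b_i = <f, φ_i>, with φ_0 = 1, φ_1 = x, φ_2 = x^2.
G =
  [2, 0, 2/3]
  [0, 2/3, 0]
  [2/3, 0, 2/5],
b = (0, -28/15, 8/15).
Solving gives a_0 = -1, a_1 = -14/5, a_2 = 3, so
  g(x) = 3*x^2 - 14*x/5 - 1.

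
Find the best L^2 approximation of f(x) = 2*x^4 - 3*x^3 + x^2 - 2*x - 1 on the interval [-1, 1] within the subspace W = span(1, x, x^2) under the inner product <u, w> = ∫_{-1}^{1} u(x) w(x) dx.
g(x) = 19*x^2/7 - 19*x/5 - 41/35

The best approximation g ∈ W is the orthogonal projection of f onto W. Writing g = a_0 + a_1 x + a_2 x^2, the coefficients solve the normal equations G · a = b where
  G_{ij} = <φ_i, φ_j> and b_i = <f, φ_i>, with φ_0 = 1, φ_1 = x, φ_2 = x^2.
G =
  [2, 0, 2/3]
  [0, 2/3, 0]
  [2/3, 0, 2/5],
b = (-8/15, -38/15, 32/105).
Solving gives a_0 = -41/35, a_1 = -19/5, a_2 = 19/7, so
  g(x) = 19*x^2/7 - 19*x/5 - 41/35.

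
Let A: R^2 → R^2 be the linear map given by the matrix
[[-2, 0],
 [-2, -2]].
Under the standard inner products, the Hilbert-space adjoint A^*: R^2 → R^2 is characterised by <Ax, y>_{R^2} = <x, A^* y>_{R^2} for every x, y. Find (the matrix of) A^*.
A^* = A^T =
[[-2, -2],
 [0, -2]]

For real matrices with standard dot products, the defining identity <Ax, y> = <x, A^* y> gives (Ax)^T y = x^T (A^*) y, i.e. x^T A^T y = x^T (A^*) y. Since this holds for all x, y, we must have A^* = A^T. Therefore
A^* =
[[-2, -2],
 [0, -2]].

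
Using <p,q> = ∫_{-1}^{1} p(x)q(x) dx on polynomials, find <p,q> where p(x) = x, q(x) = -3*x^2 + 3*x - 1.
<p,q> = 2

Expand the product: p(x)·q(x) = -3*x^3 + 3*x^2 - x.
∫_{-1}^{1} of each monomial x^k gives [2/(k+1) if k even, 0 if k odd]. Integrating term-by-term (or equivalently evaluating the antiderivative F(x) = -3*x^4/4 + x^3 - x^2/2 at the endpoints):
  F(1) − F(−1) = -1/4 − (-9/4) = 2.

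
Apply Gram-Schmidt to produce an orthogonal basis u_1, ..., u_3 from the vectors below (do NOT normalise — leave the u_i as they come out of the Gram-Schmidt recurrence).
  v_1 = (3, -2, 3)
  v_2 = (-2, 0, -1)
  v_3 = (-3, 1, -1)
Orthogonal basis:
  u_1 = (3, -2, 3)
  u_2 = (-17/22, -9/11, 5/22)
  u_3 = (-10/29, 15/29, 20/29)

Apply the Gram-Schmidt recurrence
  u_1 = v_1
  u_i = v_i − Σ_{j<i} ((v_i · u_j) / (u_j · u_j)) · u_j.

Step by step this gives:
  u_1 = (3, -2, 3)
  u_2 = (-17/22, -9/11, 5/22)
  u_3 = (-10/29, 15/29, 20/29)

Orthogonality check:
  u_2 · u_1 = 0 (should be 0)
  u_3 · u_1 = 0 (should be 0)
  u_3 · u_2 = 0 (should be 0)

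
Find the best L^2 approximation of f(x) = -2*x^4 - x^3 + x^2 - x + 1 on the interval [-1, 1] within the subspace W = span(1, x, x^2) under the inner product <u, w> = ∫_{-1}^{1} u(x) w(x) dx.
g(x) = -5*x^2/7 - 8*x/5 + 41/35

The best approximation g ∈ W is the orthogonal projection of f onto W. Writing g = a_0 + a_1 x + a_2 x^2, the coefficients solve the normal equations G · a = b where
  G_{ij} = <φ_i, φ_j> and b_i = <f, φ_i>, with φ_0 = 1, φ_1 = x, φ_2 = x^2.
G =
  [2, 0, 2/3]
  [0, 2/3, 0]
  [2/3, 0, 2/5],
b = (28/15, -16/15, 52/105).
Solving gives a_0 = 41/35, a_1 = -8/5, a_2 = -5/7, so
  g(x) = -5*x^2/7 - 8*x/5 + 41/35.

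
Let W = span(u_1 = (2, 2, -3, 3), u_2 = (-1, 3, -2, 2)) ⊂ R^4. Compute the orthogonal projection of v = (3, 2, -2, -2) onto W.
proj_W(v) = (173/106, 9/106, -58/53, 58/53)

Set up U = [u_1 | ... | u_2] ∈ R^(4×2). The projector onto W = col(U) is P = U (U^T U)^(-1) U^T.
Compute U^T U =
  [26, 16]
  [16, 18],
and U^T v = (10, 3).
Solve U^T U · c = U^T v for the coefficients: c = (33/53, -41/106). The projection is proj_W(v) = U c.
Check: (v - proj_W(v)) · u_1 = 0  (should be 0).
Check: (v - proj_W(v)) · u_2 = 0  (should be 0).
Result: proj_W(v) = (173/106, 9/106, -58/53, 58/53).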